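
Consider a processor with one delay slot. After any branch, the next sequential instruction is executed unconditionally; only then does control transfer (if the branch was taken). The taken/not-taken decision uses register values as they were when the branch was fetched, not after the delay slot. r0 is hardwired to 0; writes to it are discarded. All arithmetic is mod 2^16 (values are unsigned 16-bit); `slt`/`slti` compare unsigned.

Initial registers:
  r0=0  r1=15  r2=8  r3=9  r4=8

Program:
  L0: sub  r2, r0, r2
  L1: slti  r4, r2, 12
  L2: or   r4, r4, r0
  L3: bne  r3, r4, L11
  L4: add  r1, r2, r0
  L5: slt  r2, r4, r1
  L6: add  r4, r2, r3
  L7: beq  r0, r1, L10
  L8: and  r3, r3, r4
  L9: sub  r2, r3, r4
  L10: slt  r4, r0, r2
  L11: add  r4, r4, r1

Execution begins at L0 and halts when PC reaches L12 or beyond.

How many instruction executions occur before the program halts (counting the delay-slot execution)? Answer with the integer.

PC=0  sub  r2, r0, r2        | r0=0 r1=15 r2=65528 r3=9 r4=8
PC=1  slti  r4, r2, 12       | r0=0 r1=15 r2=65528 r3=9 r4=0
PC=2  or   r4, r4, r0        | r0=0 r1=15 r2=65528 r3=9 r4=0
PC=3  bne  r3, r4, L11       | r0=0 r1=15 r2=65528 r3=9 r4=0  [TAKEN]
PC=4  add  r1, r2, r0        | r0=0 r1=65528 r2=65528 r3=9 r4=0
PC=11 add  r4, r4, r1        | r0=0 r1=65528 r2=65528 r3=9 r4=65528

6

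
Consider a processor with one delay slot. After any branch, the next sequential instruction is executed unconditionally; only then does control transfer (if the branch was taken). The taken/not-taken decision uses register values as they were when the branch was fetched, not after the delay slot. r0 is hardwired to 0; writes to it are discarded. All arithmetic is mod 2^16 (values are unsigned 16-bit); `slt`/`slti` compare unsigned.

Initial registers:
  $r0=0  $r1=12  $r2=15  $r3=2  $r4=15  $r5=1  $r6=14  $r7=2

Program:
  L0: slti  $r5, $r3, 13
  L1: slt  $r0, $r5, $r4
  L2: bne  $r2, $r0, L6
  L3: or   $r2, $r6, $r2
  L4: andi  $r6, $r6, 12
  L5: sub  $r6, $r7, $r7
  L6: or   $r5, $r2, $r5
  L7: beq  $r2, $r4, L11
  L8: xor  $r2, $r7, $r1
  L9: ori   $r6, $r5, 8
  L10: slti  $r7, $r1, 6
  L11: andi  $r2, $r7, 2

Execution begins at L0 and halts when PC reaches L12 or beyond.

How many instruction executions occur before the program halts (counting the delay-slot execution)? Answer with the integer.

PC=0  slti  $r5, $r3, 13     | $r0=0 $r1=12 $r2=15 $r3=2 $r4=15 $r5=1 $r6=14 $r7=2
PC=1  slt  $r0, $r5, $r4     | $r0=0 $r1=12 $r2=15 $r3=2 $r4=15 $r5=1 $r6=14 $r7=2
PC=2  bne  $r2, $r0, L6      | $r0=0 $r1=12 $r2=15 $r3=2 $r4=15 $r5=1 $r6=14 $r7=2  [TAKEN]
PC=3  or   $r2, $r6, $r2     | $r0=0 $r1=12 $r2=15 $r3=2 $r4=15 $r5=1 $r6=14 $r7=2
PC=6  or   $r5, $r2, $r5     | $r0=0 $r1=12 $r2=15 $r3=2 $r4=15 $r5=15 $r6=14 $r7=2
PC=7  beq  $r2, $r4, L11     | $r0=0 $r1=12 $r2=15 $r3=2 $r4=15 $r5=15 $r6=14 $r7=2  [TAKEN]
PC=8  xor  $r2, $r7, $r1     | $r0=0 $r1=12 $r2=14 $r3=2 $r4=15 $r5=15 $r6=14 $r7=2
PC=11 andi  $r2, $r7, 2      | $r0=0 $r1=12 $r2=2 $r3=2 $r4=15 $r5=15 $r6=14 $r7=2

8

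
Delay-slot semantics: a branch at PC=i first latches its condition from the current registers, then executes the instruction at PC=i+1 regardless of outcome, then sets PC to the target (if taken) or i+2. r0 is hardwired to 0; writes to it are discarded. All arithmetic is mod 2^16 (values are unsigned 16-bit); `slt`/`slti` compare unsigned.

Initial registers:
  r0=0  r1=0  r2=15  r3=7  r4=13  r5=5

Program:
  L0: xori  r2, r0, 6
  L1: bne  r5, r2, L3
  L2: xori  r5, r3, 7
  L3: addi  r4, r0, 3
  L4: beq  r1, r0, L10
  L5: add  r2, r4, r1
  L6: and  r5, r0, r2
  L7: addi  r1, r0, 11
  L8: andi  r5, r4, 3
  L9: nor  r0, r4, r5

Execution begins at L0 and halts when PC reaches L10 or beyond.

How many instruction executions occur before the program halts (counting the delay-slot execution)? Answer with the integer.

#0 xori  r2, r0, 6 ; 0/0/6/7/13/5
#1 bne  r5, r2, L3 ; 0/0/6/7/13/5 ; →target
#2 xori  r5, r3, 7 ; 0/0/6/7/13/0
#3 addi  r4, r0, 3 ; 0/0/6/7/3/0
#4 beq  r1, r0, L10 ; 0/0/6/7/3/0 ; →target
#5 add  r2, r4, r1 ; 0/0/3/7/3/0

6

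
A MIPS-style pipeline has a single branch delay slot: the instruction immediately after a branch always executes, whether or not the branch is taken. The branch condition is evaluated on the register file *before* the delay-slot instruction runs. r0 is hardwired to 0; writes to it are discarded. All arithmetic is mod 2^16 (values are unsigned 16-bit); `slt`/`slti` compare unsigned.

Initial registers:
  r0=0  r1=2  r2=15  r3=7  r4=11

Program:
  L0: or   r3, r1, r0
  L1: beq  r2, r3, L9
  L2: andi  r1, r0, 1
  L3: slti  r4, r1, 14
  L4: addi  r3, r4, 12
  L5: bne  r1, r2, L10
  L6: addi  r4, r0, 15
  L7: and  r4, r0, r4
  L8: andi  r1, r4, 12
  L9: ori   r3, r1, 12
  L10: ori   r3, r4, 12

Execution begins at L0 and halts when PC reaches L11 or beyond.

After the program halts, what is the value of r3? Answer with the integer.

#0 or   r3, r1, r0 ; 0/2/15/2/11
#1 beq  r2, r3, L9 ; 0/2/15/2/11 ; →fallthru
#2 andi  r1, r0, 1 ; 0/0/15/2/11
#3 slti  r4, r1, 14 ; 0/0/15/2/1
#4 addi  r3, r4, 12 ; 0/0/15/13/1
#5 bne  r1, r2, L10 ; 0/0/15/13/1 ; →target
#6 addi  r4, r0, 15 ; 0/0/15/13/15
#10 ori   r3, r4, 12 ; 0/0/15/15/15

15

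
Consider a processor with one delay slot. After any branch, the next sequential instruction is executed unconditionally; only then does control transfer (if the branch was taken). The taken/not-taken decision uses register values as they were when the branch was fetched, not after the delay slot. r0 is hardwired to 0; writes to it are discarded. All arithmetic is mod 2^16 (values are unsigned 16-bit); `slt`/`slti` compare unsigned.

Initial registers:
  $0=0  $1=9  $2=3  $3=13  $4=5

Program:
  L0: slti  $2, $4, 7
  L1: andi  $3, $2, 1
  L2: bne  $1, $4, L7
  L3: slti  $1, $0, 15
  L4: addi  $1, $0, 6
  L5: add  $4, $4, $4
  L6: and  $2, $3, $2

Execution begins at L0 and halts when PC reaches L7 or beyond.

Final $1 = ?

1

  step pc=0: slti  $2, $4, 7  regs=(0,9,1,13,5)
  step pc=1: andi  $3, $2, 1  regs=(0,9,1,1,5)
  step pc=2: bne  $1, $4, L7  cond=T  regs=(0,9,1,1,5)
  step pc=3: slti  $1, $0, 15  regs=(0,1,1,1,5)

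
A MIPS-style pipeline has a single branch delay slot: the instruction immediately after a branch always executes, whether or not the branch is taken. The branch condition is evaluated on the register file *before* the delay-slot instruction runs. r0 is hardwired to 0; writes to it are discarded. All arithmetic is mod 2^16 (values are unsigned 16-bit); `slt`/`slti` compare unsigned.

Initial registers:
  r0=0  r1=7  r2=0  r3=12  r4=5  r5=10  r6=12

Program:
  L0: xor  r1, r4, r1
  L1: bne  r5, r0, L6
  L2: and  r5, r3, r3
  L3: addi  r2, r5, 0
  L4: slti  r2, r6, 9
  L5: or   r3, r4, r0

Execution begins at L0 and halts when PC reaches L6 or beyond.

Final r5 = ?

12

  step pc=0: xor  r1, r4, r1  regs=(0,2,0,12,5,10,12)
  step pc=1: bne  r5, r0, L6  cond=T  regs=(0,2,0,12,5,10,12)
  step pc=2: and  r5, r3, r3  regs=(0,2,0,12,5,12,12)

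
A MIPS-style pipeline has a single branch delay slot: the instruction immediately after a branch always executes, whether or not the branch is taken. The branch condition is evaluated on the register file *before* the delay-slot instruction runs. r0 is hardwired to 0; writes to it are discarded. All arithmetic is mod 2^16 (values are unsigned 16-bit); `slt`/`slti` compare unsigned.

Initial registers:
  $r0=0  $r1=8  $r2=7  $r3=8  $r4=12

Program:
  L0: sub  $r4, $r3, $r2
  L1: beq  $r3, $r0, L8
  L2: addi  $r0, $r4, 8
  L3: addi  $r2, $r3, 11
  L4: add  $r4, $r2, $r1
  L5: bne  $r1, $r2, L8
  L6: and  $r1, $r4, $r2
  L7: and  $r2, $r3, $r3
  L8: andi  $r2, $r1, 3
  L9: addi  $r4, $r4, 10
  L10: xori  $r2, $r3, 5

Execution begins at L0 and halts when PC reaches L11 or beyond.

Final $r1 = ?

[0] sub  $r4, $r3, $r2  →  {$r0:0, $r1:8, $r2:7, $r3:8, $r4:1}
[1] beq  $r3, $r0, L8  →  {$r0:0, $r1:8, $r2:7, $r3:8, $r4:1}  ⟨branch fallthrough⟩
[2] addi  $r0, $r4, 8  →  {$r0:0, $r1:8, $r2:7, $r3:8, $r4:1}
[3] addi  $r2, $r3, 11  →  {$r0:0, $r1:8, $r2:19, $r3:8, $r4:1}
[4] add  $r4, $r2, $r1  →  {$r0:0, $r1:8, $r2:19, $r3:8, $r4:27}
[5] bne  $r1, $r2, L8  →  {$r0:0, $r1:8, $r2:19, $r3:8, $r4:27}  ⟨branch taken⟩
[6] and  $r1, $r4, $r2  →  {$r0:0, $r1:19, $r2:19, $r3:8, $r4:27}
[8] andi  $r2, $r1, 3  →  {$r0:0, $r1:19, $r2:3, $r3:8, $r4:27}
[9] addi  $r4, $r4, 10  →  {$r0:0, $r1:19, $r2:3, $r3:8, $r4:37}
[10] xori  $r2, $r3, 5  →  {$r0:0, $r1:19, $r2:13, $r3:8, $r4:37}

19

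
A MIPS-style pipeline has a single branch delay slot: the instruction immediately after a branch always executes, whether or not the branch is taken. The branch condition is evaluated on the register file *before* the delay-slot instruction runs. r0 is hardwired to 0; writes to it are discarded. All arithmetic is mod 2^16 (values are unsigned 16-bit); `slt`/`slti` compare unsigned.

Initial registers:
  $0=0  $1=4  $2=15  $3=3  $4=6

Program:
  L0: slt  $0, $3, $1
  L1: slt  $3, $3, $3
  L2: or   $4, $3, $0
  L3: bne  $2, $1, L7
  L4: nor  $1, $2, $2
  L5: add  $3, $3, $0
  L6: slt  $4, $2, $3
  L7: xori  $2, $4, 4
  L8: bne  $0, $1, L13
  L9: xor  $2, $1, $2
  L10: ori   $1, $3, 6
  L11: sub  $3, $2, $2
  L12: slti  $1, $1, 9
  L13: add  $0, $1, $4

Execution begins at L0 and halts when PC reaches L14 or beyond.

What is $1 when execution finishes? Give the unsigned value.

PC=0  slt  $0, $3, $1        | $0=0 $1=4 $2=15 $3=3 $4=6
PC=1  slt  $3, $3, $3        | $0=0 $1=4 $2=15 $3=0 $4=6
PC=2  or   $4, $3, $0        | $0=0 $1=4 $2=15 $3=0 $4=0
PC=3  bne  $2, $1, L7        | $0=0 $1=4 $2=15 $3=0 $4=0  [TAKEN]
PC=4  nor  $1, $2, $2        | $0=0 $1=65520 $2=15 $3=0 $4=0
PC=7  xori  $2, $4, 4        | $0=0 $1=65520 $2=4 $3=0 $4=0
PC=8  bne  $0, $1, L13       | $0=0 $1=65520 $2=4 $3=0 $4=0  [TAKEN]
PC=9  xor  $2, $1, $2        | $0=0 $1=65520 $2=65524 $3=0 $4=0
PC=13 add  $0, $1, $4        | $0=0 $1=65520 $2=65524 $3=0 $4=0

65520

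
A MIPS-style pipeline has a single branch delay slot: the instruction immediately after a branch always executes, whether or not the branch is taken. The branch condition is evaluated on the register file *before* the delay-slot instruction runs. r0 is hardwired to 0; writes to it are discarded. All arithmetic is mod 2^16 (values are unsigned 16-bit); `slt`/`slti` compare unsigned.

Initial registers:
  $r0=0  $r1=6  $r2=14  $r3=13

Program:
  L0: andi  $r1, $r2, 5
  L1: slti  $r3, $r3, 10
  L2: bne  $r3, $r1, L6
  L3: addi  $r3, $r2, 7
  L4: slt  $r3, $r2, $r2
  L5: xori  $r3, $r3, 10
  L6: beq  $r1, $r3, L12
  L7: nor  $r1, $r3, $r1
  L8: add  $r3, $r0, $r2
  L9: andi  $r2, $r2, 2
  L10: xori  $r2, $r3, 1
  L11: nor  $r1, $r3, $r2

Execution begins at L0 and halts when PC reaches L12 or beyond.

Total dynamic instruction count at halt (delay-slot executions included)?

  step pc=0: andi  $r1, $r2, 5  regs=(0,4,14,13)
  step pc=1: slti  $r3, $r3, 10  regs=(0,4,14,0)
  step pc=2: bne  $r3, $r1, L6  cond=T  regs=(0,4,14,0)
  step pc=3: addi  $r3, $r2, 7  regs=(0,4,14,21)
  step pc=6: beq  $r1, $r3, L12  cond=F  regs=(0,4,14,21)
  step pc=7: nor  $r1, $r3, $r1  regs=(0,65514,14,21)
  step pc=8: add  $r3, $r0, $r2  regs=(0,65514,14,14)
  step pc=9: andi  $r2, $r2, 2  regs=(0,65514,2,14)
  step pc=10: xori  $r2, $r3, 1  regs=(0,65514,15,14)
  step pc=11: nor  $r1, $r3, $r2  regs=(0,65520,15,14)

10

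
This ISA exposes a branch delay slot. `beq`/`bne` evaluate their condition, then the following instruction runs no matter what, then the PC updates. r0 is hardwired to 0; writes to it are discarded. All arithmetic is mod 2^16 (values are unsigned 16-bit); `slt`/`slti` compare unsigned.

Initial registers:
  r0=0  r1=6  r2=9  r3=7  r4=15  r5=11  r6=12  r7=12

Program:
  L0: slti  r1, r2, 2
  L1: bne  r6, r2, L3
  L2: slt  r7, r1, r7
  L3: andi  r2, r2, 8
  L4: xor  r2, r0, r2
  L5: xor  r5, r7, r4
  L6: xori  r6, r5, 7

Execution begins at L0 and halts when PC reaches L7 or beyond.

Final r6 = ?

  step pc=0: slti  r1, r2, 2  regs=(0,0,9,7,15,11,12,12)
  step pc=1: bne  r6, r2, L3  cond=T  regs=(0,0,9,7,15,11,12,12)
  step pc=2: slt  r7, r1, r7  regs=(0,0,9,7,15,11,12,1)
  step pc=3: andi  r2, r2, 8  regs=(0,0,8,7,15,11,12,1)
  step pc=4: xor  r2, r0, r2  regs=(0,0,8,7,15,11,12,1)
  step pc=5: xor  r5, r7, r4  regs=(0,0,8,7,15,14,12,1)
  step pc=6: xori  r6, r5, 7  regs=(0,0,8,7,15,14,9,1)

9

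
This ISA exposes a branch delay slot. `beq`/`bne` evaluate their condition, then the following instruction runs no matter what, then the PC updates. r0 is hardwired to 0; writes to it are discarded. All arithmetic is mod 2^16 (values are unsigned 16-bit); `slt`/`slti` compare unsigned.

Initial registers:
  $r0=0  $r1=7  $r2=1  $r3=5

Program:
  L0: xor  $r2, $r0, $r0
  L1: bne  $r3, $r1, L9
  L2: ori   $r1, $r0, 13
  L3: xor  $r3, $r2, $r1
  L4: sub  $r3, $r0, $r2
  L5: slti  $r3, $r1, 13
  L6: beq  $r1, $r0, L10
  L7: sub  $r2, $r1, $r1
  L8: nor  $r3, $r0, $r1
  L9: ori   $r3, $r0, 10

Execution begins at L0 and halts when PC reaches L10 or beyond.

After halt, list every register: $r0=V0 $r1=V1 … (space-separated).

#0 xor  $r2, $r0, $r0 ; 0/7/0/5
#1 bne  $r3, $r1, L9 ; 0/7/0/5 ; →target
#2 ori   $r1, $r0, 13 ; 0/13/0/5
#9 ori   $r3, $r0, 10 ; 0/13/0/10

$r0=0 $r1=13 $r2=0 $r3=10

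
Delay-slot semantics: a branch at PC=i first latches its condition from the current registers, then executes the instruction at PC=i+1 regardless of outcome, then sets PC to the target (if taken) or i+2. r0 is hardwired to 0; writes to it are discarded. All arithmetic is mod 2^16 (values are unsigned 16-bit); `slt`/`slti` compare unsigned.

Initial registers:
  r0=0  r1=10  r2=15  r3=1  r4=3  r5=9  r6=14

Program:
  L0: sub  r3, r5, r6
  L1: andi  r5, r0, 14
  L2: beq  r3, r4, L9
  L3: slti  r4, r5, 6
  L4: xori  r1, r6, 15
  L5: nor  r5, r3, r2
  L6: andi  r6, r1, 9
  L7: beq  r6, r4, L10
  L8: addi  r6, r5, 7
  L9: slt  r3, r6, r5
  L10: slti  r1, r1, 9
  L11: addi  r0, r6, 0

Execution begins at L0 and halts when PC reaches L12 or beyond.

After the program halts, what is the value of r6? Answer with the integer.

7

#0 sub  r3, r5, r6 ; 0/10/15/65531/3/9/14
#1 andi  r5, r0, 14 ; 0/10/15/65531/3/0/14
#2 beq  r3, r4, L9 ; 0/10/15/65531/3/0/14 ; →fallthru
#3 slti  r4, r5, 6 ; 0/10/15/65531/1/0/14
#4 xori  r1, r6, 15 ; 0/1/15/65531/1/0/14
#5 nor  r5, r3, r2 ; 0/1/15/65531/1/0/14
#6 andi  r6, r1, 9 ; 0/1/15/65531/1/0/1
#7 beq  r6, r4, L10 ; 0/1/15/65531/1/0/1 ; →target
#8 addi  r6, r5, 7 ; 0/1/15/65531/1/0/7
#10 slti  r1, r1, 9 ; 0/1/15/65531/1/0/7
#11 addi  r0, r6, 0 ; 0/1/15/65531/1/0/7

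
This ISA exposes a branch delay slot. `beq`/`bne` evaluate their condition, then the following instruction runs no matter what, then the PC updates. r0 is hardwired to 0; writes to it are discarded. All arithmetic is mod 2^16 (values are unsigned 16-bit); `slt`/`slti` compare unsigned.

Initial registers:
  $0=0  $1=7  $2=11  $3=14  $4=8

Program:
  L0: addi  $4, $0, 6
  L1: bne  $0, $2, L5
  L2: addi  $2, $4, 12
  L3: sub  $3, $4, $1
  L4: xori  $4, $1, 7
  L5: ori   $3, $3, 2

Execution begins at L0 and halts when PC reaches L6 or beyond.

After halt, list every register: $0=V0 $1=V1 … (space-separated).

PC=0  addi  $4, $0, 6        | $0=0 $1=7 $2=11 $3=14 $4=6
PC=1  bne  $0, $2, L5        | $0=0 $1=7 $2=11 $3=14 $4=6  [TAKEN]
PC=2  addi  $2, $4, 12       | $0=0 $1=7 $2=18 $3=14 $4=6
PC=5  ori   $3, $3, 2        | $0=0 $1=7 $2=18 $3=14 $4=6

$0=0 $1=7 $2=18 $3=14 $4=6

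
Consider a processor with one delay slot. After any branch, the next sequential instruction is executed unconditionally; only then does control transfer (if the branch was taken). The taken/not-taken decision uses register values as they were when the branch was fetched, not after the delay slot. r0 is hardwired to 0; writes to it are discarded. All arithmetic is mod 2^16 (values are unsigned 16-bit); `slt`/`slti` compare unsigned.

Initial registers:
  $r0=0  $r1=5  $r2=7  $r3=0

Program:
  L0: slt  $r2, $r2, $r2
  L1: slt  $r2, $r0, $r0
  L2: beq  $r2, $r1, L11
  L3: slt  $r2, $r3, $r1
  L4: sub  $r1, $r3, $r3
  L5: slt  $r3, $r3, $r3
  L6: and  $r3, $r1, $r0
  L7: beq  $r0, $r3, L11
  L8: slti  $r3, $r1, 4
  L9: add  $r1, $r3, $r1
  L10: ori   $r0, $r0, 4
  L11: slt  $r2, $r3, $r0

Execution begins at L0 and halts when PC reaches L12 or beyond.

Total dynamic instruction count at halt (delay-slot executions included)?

PC=0  slt  $r2, $r2, $r2     | $r0=0 $r1=5 $r2=0 $r3=0
PC=1  slt  $r2, $r0, $r0     | $r0=0 $r1=5 $r2=0 $r3=0
PC=2  beq  $r2, $r1, L11     | $r0=0 $r1=5 $r2=0 $r3=0  [not taken]
PC=3  slt  $r2, $r3, $r1     | $r0=0 $r1=5 $r2=1 $r3=0
PC=4  sub  $r1, $r3, $r3     | $r0=0 $r1=0 $r2=1 $r3=0
PC=5  slt  $r3, $r3, $r3     | $r0=0 $r1=0 $r2=1 $r3=0
PC=6  and  $r3, $r1, $r0     | $r0=0 $r1=0 $r2=1 $r3=0
PC=7  beq  $r0, $r3, L11     | $r0=0 $r1=0 $r2=1 $r3=0  [TAKEN]
PC=8  slti  $r3, $r1, 4      | $r0=0 $r1=0 $r2=1 $r3=1
PC=11 slt  $r2, $r3, $r0     | $r0=0 $r1=0 $r2=0 $r3=1

10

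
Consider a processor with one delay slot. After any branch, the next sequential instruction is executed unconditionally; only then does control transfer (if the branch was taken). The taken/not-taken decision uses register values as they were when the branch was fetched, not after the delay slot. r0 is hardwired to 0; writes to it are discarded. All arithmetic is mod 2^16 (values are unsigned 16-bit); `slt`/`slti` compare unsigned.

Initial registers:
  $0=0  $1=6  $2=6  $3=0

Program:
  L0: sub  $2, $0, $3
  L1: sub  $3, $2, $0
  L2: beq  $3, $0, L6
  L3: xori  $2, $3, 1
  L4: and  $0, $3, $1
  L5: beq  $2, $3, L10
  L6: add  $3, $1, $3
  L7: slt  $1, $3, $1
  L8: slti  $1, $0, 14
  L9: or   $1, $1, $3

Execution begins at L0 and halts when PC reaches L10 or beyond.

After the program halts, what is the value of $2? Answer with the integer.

1

  step pc=0: sub  $2, $0, $3  regs=(0,6,0,0)
  step pc=1: sub  $3, $2, $0  regs=(0,6,0,0)
  step pc=2: beq  $3, $0, L6  cond=T  regs=(0,6,0,0)
  step pc=3: xori  $2, $3, 1  regs=(0,6,1,0)
  step pc=6: add  $3, $1, $3  regs=(0,6,1,6)
  step pc=7: slt  $1, $3, $1  regs=(0,0,1,6)
  step pc=8: slti  $1, $0, 14  regs=(0,1,1,6)
  step pc=9: or   $1, $1, $3  regs=(0,7,1,6)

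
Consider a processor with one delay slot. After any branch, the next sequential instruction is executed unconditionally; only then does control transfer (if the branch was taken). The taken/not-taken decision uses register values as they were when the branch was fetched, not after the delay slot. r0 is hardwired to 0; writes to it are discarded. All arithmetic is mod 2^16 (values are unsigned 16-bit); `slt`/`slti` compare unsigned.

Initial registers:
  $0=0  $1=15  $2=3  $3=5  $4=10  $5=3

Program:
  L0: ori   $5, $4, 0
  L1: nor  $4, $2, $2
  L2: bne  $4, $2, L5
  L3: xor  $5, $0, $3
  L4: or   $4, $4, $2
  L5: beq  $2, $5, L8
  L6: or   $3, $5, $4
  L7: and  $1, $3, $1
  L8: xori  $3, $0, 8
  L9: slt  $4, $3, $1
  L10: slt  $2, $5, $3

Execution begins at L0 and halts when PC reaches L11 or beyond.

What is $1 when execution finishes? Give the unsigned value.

13

PC=0  ori   $5, $4, 0        | $0=0 $1=15 $2=3 $3=5 $4=10 $5=10
PC=1  nor  $4, $2, $2        | $0=0 $1=15 $2=3 $3=5 $4=65532 $5=10
PC=2  bne  $4, $2, L5        | $0=0 $1=15 $2=3 $3=5 $4=65532 $5=10  [TAKEN]
PC=3  xor  $5, $0, $3        | $0=0 $1=15 $2=3 $3=5 $4=65532 $5=5
PC=5  beq  $2, $5, L8        | $0=0 $1=15 $2=3 $3=5 $4=65532 $5=5  [not taken]
PC=6  or   $3, $5, $4        | $0=0 $1=15 $2=3 $3=65533 $4=65532 $5=5
PC=7  and  $1, $3, $1        | $0=0 $1=13 $2=3 $3=65533 $4=65532 $5=5
PC=8  xori  $3, $0, 8        | $0=0 $1=13 $2=3 $3=8 $4=65532 $5=5
PC=9  slt  $4, $3, $1        | $0=0 $1=13 $2=3 $3=8 $4=1 $5=5
PC=10 slt  $2, $5, $3        | $0=0 $1=13 $2=1 $3=8 $4=1 $5=5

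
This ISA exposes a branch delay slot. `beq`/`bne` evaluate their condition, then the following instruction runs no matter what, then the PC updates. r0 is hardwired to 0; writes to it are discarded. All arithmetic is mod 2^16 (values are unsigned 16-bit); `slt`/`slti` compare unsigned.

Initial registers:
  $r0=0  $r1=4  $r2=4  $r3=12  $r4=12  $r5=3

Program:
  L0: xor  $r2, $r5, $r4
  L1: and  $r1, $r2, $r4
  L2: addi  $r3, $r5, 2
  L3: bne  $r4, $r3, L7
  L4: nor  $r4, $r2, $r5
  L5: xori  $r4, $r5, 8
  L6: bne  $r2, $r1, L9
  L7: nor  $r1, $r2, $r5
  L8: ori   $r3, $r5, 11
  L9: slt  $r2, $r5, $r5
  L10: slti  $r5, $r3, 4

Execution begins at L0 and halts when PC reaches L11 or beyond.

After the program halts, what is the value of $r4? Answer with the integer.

65520

PC=0  xor  $r2, $r5, $r4     | $r0=0 $r1=4 $r2=15 $r3=12 $r4=12 $r5=3
PC=1  and  $r1, $r2, $r4     | $r0=0 $r1=12 $r2=15 $r3=12 $r4=12 $r5=3
PC=2  addi  $r3, $r5, 2      | $r0=0 $r1=12 $r2=15 $r3=5 $r4=12 $r5=3
PC=3  bne  $r4, $r3, L7      | $r0=0 $r1=12 $r2=15 $r3=5 $r4=12 $r5=3  [TAKEN]
PC=4  nor  $r4, $r2, $r5     | $r0=0 $r1=12 $r2=15 $r3=5 $r4=65520 $r5=3
PC=7  nor  $r1, $r2, $r5     | $r0=0 $r1=65520 $r2=15 $r3=5 $r4=65520 $r5=3
PC=8  ori   $r3, $r5, 11     | $r0=0 $r1=65520 $r2=15 $r3=11 $r4=65520 $r5=3
PC=9  slt  $r2, $r5, $r5     | $r0=0 $r1=65520 $r2=0 $r3=11 $r4=65520 $r5=3
PC=10 slti  $r5, $r3, 4      | $r0=0 $r1=65520 $r2=0 $r3=11 $r4=65520 $r5=0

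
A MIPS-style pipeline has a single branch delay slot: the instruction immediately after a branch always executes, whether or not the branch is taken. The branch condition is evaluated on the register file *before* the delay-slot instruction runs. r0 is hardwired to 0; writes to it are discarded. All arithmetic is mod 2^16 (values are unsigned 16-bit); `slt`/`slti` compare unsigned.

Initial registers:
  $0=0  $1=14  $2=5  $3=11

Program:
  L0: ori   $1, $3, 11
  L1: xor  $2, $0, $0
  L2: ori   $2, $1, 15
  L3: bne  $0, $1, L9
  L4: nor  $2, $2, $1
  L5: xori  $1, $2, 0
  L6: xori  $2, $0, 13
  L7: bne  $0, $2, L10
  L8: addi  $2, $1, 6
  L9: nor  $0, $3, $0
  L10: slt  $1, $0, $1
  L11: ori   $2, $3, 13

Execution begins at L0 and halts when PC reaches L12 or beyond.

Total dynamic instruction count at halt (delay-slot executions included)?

[0] ori   $1, $3, 11  →  {$0:0, $1:11, $2:5, $3:11}
[1] xor  $2, $0, $0  →  {$0:0, $1:11, $2:0, $3:11}
[2] ori   $2, $1, 15  →  {$0:0, $1:11, $2:15, $3:11}
[3] bne  $0, $1, L9  →  {$0:0, $1:11, $2:15, $3:11}  ⟨branch taken⟩
[4] nor  $2, $2, $1  →  {$0:0, $1:11, $2:65520, $3:11}
[9] nor  $0, $3, $0  →  {$0:0, $1:11, $2:65520, $3:11}
[10] slt  $1, $0, $1  →  {$0:0, $1:1, $2:65520, $3:11}
[11] ori   $2, $3, 13  →  {$0:0, $1:1, $2:15, $3:11}

8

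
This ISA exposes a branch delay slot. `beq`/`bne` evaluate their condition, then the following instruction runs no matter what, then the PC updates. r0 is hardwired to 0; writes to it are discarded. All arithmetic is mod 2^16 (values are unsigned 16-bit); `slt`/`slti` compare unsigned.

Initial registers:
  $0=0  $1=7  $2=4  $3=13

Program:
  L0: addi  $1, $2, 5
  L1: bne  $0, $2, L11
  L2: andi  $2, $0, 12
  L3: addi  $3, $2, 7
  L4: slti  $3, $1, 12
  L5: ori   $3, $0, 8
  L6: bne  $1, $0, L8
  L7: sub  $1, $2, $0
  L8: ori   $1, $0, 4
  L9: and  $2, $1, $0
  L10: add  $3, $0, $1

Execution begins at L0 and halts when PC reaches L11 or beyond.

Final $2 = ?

0

#0 addi  $1, $2, 5 ; 0/9/4/13
#1 bne  $0, $2, L11 ; 0/9/4/13 ; →target
#2 andi  $2, $0, 12 ; 0/9/0/13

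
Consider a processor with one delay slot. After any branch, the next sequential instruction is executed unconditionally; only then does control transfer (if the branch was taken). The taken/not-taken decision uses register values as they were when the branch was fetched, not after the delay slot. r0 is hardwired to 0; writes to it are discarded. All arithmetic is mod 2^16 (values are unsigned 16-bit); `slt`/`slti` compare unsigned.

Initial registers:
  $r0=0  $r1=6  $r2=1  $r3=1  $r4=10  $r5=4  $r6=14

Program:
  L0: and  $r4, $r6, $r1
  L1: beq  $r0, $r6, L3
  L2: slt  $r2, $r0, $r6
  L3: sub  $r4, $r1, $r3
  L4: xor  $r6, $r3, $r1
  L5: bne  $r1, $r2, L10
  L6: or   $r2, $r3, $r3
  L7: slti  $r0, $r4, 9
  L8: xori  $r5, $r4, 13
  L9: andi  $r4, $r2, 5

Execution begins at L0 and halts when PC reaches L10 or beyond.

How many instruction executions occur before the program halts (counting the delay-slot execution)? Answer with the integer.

PC=0  and  $r4, $r6, $r1     | $r0=0 $r1=6 $r2=1 $r3=1 $r4=6 $r5=4 $r6=14
PC=1  beq  $r0, $r6, L3      | $r0=0 $r1=6 $r2=1 $r3=1 $r4=6 $r5=4 $r6=14  [not taken]
PC=2  slt  $r2, $r0, $r6     | $r0=0 $r1=6 $r2=1 $r3=1 $r4=6 $r5=4 $r6=14
PC=3  sub  $r4, $r1, $r3     | $r0=0 $r1=6 $r2=1 $r3=1 $r4=5 $r5=4 $r6=14
PC=4  xor  $r6, $r3, $r1     | $r0=0 $r1=6 $r2=1 $r3=1 $r4=5 $r5=4 $r6=7
PC=5  bne  $r1, $r2, L10     | $r0=0 $r1=6 $r2=1 $r3=1 $r4=5 $r5=4 $r6=7  [TAKEN]
PC=6  or   $r2, $r3, $r3     | $r0=0 $r1=6 $r2=1 $r3=1 $r4=5 $r5=4 $r6=7

7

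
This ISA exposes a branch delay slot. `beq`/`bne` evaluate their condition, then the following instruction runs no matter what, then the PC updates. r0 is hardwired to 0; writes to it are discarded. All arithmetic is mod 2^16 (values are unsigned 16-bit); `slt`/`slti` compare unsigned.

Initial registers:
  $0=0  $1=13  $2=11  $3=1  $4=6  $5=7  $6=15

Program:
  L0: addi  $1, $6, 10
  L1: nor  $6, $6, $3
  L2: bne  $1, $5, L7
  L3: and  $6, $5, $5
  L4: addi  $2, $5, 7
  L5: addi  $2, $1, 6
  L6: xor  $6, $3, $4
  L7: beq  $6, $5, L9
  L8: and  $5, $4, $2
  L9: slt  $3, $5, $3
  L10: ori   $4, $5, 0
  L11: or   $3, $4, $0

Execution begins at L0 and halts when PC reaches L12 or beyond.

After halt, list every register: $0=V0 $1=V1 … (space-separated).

$0=0 $1=25 $2=11 $3=2 $4=2 $5=2 $6=7

#0 addi  $1, $6, 10 ; 0/25/11/1/6/7/15
#1 nor  $6, $6, $3 ; 0/25/11/1/6/7/65520
#2 bne  $1, $5, L7 ; 0/25/11/1/6/7/65520 ; →target
#3 and  $6, $5, $5 ; 0/25/11/1/6/7/7
#7 beq  $6, $5, L9 ; 0/25/11/1/6/7/7 ; →target
#8 and  $5, $4, $2 ; 0/25/11/1/6/2/7
#9 slt  $3, $5, $3 ; 0/25/11/0/6/2/7
#10 ori   $4, $5, 0 ; 0/25/11/0/2/2/7
#11 or   $3, $4, $0 ; 0/25/11/2/2/2/7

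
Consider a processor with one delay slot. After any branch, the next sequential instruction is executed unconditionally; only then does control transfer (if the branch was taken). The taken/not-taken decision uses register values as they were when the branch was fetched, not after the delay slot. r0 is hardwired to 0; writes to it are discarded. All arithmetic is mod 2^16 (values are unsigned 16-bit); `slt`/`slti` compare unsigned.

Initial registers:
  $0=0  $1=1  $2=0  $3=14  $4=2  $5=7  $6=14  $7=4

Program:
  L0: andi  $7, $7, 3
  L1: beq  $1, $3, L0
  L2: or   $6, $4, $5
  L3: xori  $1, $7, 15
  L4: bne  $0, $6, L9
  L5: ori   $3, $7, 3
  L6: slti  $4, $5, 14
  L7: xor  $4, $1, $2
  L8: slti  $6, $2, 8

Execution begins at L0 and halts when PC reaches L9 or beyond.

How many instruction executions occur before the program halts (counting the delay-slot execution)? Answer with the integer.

6

PC=0  andi  $7, $7, 3        | $0=0 $1=1 $2=0 $3=14 $4=2 $5=7 $6=14 $7=0
PC=1  beq  $1, $3, L0        | $0=0 $1=1 $2=0 $3=14 $4=2 $5=7 $6=14 $7=0  [not taken]
PC=2  or   $6, $4, $5        | $0=0 $1=1 $2=0 $3=14 $4=2 $5=7 $6=7 $7=0
PC=3  xori  $1, $7, 15       | $0=0 $1=15 $2=0 $3=14 $4=2 $5=7 $6=7 $7=0
PC=4  bne  $0, $6, L9        | $0=0 $1=15 $2=0 $3=14 $4=2 $5=7 $6=7 $7=0  [TAKEN]
PC=5  ori   $3, $7, 3        | $0=0 $1=15 $2=0 $3=3 $4=2 $5=7 $6=7 $7=0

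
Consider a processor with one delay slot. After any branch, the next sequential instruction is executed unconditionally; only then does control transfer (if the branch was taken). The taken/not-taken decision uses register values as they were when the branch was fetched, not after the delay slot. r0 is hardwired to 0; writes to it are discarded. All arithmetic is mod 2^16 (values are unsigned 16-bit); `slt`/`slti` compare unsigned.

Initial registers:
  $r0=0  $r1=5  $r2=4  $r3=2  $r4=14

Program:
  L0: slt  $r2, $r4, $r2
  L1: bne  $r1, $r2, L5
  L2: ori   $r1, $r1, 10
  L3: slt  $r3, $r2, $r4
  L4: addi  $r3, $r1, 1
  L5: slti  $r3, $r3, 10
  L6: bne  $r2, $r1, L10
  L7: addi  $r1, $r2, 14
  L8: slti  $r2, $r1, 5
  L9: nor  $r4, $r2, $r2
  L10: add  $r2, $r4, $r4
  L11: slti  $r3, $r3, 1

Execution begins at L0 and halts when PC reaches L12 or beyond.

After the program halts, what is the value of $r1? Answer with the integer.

PC=0  slt  $r2, $r4, $r2     | $r0=0 $r1=5 $r2=0 $r3=2 $r4=14
PC=1  bne  $r1, $r2, L5      | $r0=0 $r1=5 $r2=0 $r3=2 $r4=14  [TAKEN]
PC=2  ori   $r1, $r1, 10     | $r0=0 $r1=15 $r2=0 $r3=2 $r4=14
PC=5  slti  $r3, $r3, 10     | $r0=0 $r1=15 $r2=0 $r3=1 $r4=14
PC=6  bne  $r2, $r1, L10     | $r0=0 $r1=15 $r2=0 $r3=1 $r4=14  [TAKEN]
PC=7  addi  $r1, $r2, 14     | $r0=0 $r1=14 $r2=0 $r3=1 $r4=14
PC=10 add  $r2, $r4, $r4     | $r0=0 $r1=14 $r2=28 $r3=1 $r4=14
PC=11 slti  $r3, $r3, 1      | $r0=0 $r1=14 $r2=28 $r3=0 $r4=14

14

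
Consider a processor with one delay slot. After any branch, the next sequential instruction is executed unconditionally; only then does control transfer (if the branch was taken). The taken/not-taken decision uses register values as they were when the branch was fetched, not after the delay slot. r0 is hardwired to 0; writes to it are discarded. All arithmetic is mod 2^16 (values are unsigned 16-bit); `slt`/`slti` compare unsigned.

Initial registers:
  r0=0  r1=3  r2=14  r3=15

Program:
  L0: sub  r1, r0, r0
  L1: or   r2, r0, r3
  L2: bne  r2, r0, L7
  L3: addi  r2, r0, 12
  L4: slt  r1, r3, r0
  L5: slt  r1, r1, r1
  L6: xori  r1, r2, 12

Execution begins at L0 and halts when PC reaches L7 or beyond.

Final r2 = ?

12

PC=0  sub  r1, r0, r0        | r0=0 r1=0 r2=14 r3=15
PC=1  or   r2, r0, r3        | r0=0 r1=0 r2=15 r3=15
PC=2  bne  r2, r0, L7        | r0=0 r1=0 r2=15 r3=15  [TAKEN]
PC=3  addi  r2, r0, 12       | r0=0 r1=0 r2=12 r3=15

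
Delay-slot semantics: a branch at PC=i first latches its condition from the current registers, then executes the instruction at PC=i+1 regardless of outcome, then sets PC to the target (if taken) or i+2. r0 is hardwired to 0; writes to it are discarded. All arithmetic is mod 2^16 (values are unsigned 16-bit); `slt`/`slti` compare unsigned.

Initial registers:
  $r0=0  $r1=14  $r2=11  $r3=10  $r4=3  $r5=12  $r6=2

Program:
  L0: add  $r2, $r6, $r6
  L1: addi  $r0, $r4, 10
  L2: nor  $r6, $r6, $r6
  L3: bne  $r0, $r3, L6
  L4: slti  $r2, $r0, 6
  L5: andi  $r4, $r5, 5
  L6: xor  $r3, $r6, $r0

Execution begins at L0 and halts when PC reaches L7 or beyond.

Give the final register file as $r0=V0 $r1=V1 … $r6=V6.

$r0=0 $r1=14 $r2=1 $r3=65533 $r4=3 $r5=12 $r6=65533

  step pc=0: add  $r2, $r6, $r6  regs=(0,14,4,10,3,12,2)
  step pc=1: addi  $r0, $r4, 10  regs=(0,14,4,10,3,12,2)
  step pc=2: nor  $r6, $r6, $r6  regs=(0,14,4,10,3,12,65533)
  step pc=3: bne  $r0, $r3, L6  cond=T  regs=(0,14,4,10,3,12,65533)
  step pc=4: slti  $r2, $r0, 6  regs=(0,14,1,10,3,12,65533)
  step pc=6: xor  $r3, $r6, $r0  regs=(0,14,1,65533,3,12,65533)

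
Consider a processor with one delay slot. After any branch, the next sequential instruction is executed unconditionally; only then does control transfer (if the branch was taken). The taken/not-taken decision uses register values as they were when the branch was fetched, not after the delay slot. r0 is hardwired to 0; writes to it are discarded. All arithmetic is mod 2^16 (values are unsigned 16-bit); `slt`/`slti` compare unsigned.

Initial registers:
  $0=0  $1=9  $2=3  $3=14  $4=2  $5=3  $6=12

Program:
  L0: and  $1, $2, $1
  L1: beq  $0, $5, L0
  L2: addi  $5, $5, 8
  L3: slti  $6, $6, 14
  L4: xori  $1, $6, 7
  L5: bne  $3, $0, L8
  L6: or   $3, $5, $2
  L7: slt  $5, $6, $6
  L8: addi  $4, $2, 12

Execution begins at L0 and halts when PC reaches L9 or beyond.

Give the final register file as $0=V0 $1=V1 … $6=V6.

#0 and  $1, $2, $1 ; 0/1/3/14/2/3/12
#1 beq  $0, $5, L0 ; 0/1/3/14/2/3/12 ; →fallthru
#2 addi  $5, $5, 8 ; 0/1/3/14/2/11/12
#3 slti  $6, $6, 14 ; 0/1/3/14/2/11/1
#4 xori  $1, $6, 7 ; 0/6/3/14/2/11/1
#5 bne  $3, $0, L8 ; 0/6/3/14/2/11/1 ; →target
#6 or   $3, $5, $2 ; 0/6/3/11/2/11/1
#8 addi  $4, $2, 12 ; 0/6/3/11/15/11/1

$0=0 $1=6 $2=3 $3=11 $4=15 $5=11 $6=1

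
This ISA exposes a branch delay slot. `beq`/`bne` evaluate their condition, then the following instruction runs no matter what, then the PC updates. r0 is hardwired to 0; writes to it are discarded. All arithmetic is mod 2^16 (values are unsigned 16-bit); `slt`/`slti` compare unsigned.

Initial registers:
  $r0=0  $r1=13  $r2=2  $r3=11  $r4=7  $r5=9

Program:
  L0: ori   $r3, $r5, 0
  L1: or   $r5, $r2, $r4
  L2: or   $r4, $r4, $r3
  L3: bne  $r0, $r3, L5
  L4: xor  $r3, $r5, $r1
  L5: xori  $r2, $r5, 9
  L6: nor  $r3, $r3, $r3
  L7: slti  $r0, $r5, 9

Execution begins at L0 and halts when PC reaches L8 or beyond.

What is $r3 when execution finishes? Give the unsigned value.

[0] ori   $r3, $r5, 0  →  {$r0:0, $r1:13, $r2:2, $r3:9, $r4:7, $r5:9}
[1] or   $r5, $r2, $r4  →  {$r0:0, $r1:13, $r2:2, $r3:9, $r4:7, $r5:7}
[2] or   $r4, $r4, $r3  →  {$r0:0, $r1:13, $r2:2, $r3:9, $r4:15, $r5:7}
[3] bne  $r0, $r3, L5  →  {$r0:0, $r1:13, $r2:2, $r3:9, $r4:15, $r5:7}  ⟨branch taken⟩
[4] xor  $r3, $r5, $r1  →  {$r0:0, $r1:13, $r2:2, $r3:10, $r4:15, $r5:7}
[5] xori  $r2, $r5, 9  →  {$r0:0, $r1:13, $r2:14, $r3:10, $r4:15, $r5:7}
[6] nor  $r3, $r3, $r3  →  {$r0:0, $r1:13, $r2:14, $r3:65525, $r4:15, $r5:7}
[7] slti  $r0, $r5, 9  →  {$r0:0, $r1:13, $r2:14, $r3:65525, $r4:15, $r5:7}

65525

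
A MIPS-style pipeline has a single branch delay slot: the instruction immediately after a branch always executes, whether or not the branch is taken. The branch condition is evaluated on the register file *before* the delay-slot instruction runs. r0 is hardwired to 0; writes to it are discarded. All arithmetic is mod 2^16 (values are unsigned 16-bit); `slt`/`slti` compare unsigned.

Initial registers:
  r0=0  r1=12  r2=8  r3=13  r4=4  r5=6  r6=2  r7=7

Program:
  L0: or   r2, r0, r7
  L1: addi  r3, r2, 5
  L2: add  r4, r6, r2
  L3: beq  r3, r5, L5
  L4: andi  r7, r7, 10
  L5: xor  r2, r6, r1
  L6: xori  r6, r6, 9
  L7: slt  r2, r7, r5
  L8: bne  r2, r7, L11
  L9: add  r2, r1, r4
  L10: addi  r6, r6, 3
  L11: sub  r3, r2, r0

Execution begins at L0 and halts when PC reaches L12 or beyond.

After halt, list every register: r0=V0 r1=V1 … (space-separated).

PC=0  or   r2, r0, r7        | r0=0 r1=12 r2=7 r3=13 r4=4 r5=6 r6=2 r7=7
PC=1  addi  r3, r2, 5        | r0=0 r1=12 r2=7 r3=12 r4=4 r5=6 r6=2 r7=7
PC=2  add  r4, r6, r2        | r0=0 r1=12 r2=7 r3=12 r4=9 r5=6 r6=2 r7=7
PC=3  beq  r3, r5, L5        | r0=0 r1=12 r2=7 r3=12 r4=9 r5=6 r6=2 r7=7  [not taken]
PC=4  andi  r7, r7, 10       | r0=0 r1=12 r2=7 r3=12 r4=9 r5=6 r6=2 r7=2
PC=5  xor  r2, r6, r1        | r0=0 r1=12 r2=14 r3=12 r4=9 r5=6 r6=2 r7=2
PC=6  xori  r6, r6, 9        | r0=0 r1=12 r2=14 r3=12 r4=9 r5=6 r6=11 r7=2
PC=7  slt  r2, r7, r5        | r0=0 r1=12 r2=1 r3=12 r4=9 r5=6 r6=11 r7=2
PC=8  bne  r2, r7, L11       | r0=0 r1=12 r2=1 r3=12 r4=9 r5=6 r6=11 r7=2  [TAKEN]
PC=9  add  r2, r1, r4        | r0=0 r1=12 r2=21 r3=12 r4=9 r5=6 r6=11 r7=2
PC=11 sub  r3, r2, r0        | r0=0 r1=12 r2=21 r3=21 r4=9 r5=6 r6=11 r7=2

r0=0 r1=12 r2=21 r3=21 r4=9 r5=6 r6=11 r7=2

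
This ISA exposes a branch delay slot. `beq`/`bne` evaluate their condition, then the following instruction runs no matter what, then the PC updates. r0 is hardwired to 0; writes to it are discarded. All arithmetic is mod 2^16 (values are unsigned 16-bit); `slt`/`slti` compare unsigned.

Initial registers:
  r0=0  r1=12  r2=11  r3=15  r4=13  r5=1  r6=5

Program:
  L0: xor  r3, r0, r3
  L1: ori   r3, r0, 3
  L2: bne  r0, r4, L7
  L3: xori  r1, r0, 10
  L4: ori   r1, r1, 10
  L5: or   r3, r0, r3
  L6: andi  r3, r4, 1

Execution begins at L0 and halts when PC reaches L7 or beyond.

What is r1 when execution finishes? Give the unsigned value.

10

#0 xor  r3, r0, r3 ; 0/12/11/15/13/1/5
#1 ori   r3, r0, 3 ; 0/12/11/3/13/1/5
#2 bne  r0, r4, L7 ; 0/12/11/3/13/1/5 ; →target
#3 xori  r1, r0, 10 ; 0/10/11/3/13/1/5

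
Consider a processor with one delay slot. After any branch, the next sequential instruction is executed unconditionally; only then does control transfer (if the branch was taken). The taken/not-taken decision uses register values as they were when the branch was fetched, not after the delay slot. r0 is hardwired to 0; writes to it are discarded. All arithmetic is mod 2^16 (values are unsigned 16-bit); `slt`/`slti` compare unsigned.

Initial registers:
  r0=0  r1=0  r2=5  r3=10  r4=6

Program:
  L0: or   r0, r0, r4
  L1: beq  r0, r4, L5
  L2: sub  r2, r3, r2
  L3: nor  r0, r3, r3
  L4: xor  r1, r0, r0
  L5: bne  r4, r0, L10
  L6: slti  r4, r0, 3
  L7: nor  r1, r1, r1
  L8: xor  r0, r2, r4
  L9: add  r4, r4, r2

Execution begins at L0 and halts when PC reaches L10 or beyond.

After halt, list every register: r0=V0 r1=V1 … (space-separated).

r0=0 r1=0 r2=5 r3=10 r4=1

[0] or   r0, r0, r4  →  {r0:0, r1:0, r2:5, r3:10, r4:6}
[1] beq  r0, r4, L5  →  {r0:0, r1:0, r2:5, r3:10, r4:6}  ⟨branch fallthrough⟩
[2] sub  r2, r3, r2  →  {r0:0, r1:0, r2:5, r3:10, r4:6}
[3] nor  r0, r3, r3  →  {r0:0, r1:0, r2:5, r3:10, r4:6}
[4] xor  r1, r0, r0  →  {r0:0, r1:0, r2:5, r3:10, r4:6}
[5] bne  r4, r0, L10  →  {r0:0, r1:0, r2:5, r3:10, r4:6}  ⟨branch taken⟩
[6] slti  r4, r0, 3  →  {r0:0, r1:0, r2:5, r3:10, r4:1}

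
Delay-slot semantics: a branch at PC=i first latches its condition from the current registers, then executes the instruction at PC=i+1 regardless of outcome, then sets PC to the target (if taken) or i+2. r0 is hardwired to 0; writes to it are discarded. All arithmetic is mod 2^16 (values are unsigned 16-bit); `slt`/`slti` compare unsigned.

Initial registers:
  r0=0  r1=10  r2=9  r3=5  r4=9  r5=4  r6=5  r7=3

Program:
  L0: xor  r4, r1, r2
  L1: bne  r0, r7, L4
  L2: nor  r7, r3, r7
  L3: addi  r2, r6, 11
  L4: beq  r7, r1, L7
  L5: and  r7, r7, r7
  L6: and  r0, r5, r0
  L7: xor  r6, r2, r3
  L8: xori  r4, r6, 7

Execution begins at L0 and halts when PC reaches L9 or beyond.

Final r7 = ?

PC=0  xor  r4, r1, r2        | r0=0 r1=10 r2=9 r3=5 r4=3 r5=4 r6=5 r7=3
PC=1  bne  r0, r7, L4        | r0=0 r1=10 r2=9 r3=5 r4=3 r5=4 r6=5 r7=3  [TAKEN]
PC=2  nor  r7, r3, r7        | r0=0 r1=10 r2=9 r3=5 r4=3 r5=4 r6=5 r7=65528
PC=4  beq  r7, r1, L7        | r0=0 r1=10 r2=9 r3=5 r4=3 r5=4 r6=5 r7=65528  [not taken]
PC=5  and  r7, r7, r7        | r0=0 r1=10 r2=9 r3=5 r4=3 r5=4 r6=5 r7=65528
PC=6  and  r0, r5, r0        | r0=0 r1=10 r2=9 r3=5 r4=3 r5=4 r6=5 r7=65528
PC=7  xor  r6, r2, r3        | r0=0 r1=10 r2=9 r3=5 r4=3 r5=4 r6=12 r7=65528
PC=8  xori  r4, r6, 7        | r0=0 r1=10 r2=9 r3=5 r4=11 r5=4 r6=12 r7=65528

65528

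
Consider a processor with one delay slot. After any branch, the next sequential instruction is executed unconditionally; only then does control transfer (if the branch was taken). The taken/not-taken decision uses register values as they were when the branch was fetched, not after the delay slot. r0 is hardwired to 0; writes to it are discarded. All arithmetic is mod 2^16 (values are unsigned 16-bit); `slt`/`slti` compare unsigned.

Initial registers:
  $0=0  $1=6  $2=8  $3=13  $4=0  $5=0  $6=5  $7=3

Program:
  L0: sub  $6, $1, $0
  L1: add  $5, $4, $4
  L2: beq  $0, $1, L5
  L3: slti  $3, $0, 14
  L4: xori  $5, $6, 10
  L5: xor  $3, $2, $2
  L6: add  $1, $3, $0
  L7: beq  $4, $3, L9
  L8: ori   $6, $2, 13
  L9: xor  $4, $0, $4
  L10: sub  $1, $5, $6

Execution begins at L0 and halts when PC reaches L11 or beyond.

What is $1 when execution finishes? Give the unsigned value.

65535

  step pc=0: sub  $6, $1, $0  regs=(0,6,8,13,0,0,6,3)
  step pc=1: add  $5, $4, $4  regs=(0,6,8,13,0,0,6,3)
  step pc=2: beq  $0, $1, L5  cond=F  regs=(0,6,8,13,0,0,6,3)
  step pc=3: slti  $3, $0, 14  regs=(0,6,8,1,0,0,6,3)
  step pc=4: xori  $5, $6, 10  regs=(0,6,8,1,0,12,6,3)
  step pc=5: xor  $3, $2, $2  regs=(0,6,8,0,0,12,6,3)
  step pc=6: add  $1, $3, $0  regs=(0,0,8,0,0,12,6,3)
  step pc=7: beq  $4, $3, L9  cond=T  regs=(0,0,8,0,0,12,6,3)
  step pc=8: ori   $6, $2, 13  regs=(0,0,8,0,0,12,13,3)
  step pc=9: xor  $4, $0, $4  regs=(0,0,8,0,0,12,13,3)
  step pc=10: sub  $1, $5, $6  regs=(0,65535,8,0,0,12,13,3)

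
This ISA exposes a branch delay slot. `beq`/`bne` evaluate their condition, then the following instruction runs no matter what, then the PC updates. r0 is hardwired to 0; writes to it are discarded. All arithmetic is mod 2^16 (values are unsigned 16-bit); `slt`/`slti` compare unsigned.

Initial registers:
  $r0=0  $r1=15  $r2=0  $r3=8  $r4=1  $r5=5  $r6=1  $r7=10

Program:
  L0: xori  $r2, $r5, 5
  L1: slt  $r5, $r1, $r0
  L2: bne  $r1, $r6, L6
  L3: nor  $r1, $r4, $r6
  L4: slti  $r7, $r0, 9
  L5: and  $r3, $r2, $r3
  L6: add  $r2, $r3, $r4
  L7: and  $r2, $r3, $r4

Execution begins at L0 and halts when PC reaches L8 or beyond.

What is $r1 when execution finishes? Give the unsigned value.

  step pc=0: xori  $r2, $r5, 5  regs=(0,15,0,8,1,5,1,10)
  step pc=1: slt  $r5, $r1, $r0  regs=(0,15,0,8,1,0,1,10)
  step pc=2: bne  $r1, $r6, L6  cond=T  regs=(0,15,0,8,1,0,1,10)
  step pc=3: nor  $r1, $r4, $r6  regs=(0,65534,0,8,1,0,1,10)
  step pc=6: add  $r2, $r3, $r4  regs=(0,65534,9,8,1,0,1,10)
  step pc=7: and  $r2, $r3, $r4  regs=(0,65534,0,8,1,0,1,10)

65534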